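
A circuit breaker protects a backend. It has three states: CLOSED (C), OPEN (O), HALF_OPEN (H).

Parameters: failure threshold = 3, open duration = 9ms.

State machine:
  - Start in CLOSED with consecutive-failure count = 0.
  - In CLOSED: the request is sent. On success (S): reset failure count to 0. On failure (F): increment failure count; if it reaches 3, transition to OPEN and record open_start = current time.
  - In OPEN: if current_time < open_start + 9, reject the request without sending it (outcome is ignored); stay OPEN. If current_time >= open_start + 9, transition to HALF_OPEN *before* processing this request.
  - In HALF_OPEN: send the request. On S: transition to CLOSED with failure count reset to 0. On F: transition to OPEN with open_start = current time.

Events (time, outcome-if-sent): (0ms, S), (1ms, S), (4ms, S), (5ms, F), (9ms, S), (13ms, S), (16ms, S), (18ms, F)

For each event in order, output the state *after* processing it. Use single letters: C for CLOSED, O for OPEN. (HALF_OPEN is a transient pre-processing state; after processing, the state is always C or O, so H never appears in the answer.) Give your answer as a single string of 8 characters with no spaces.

Answer: CCCCCCCC

Derivation:
State after each event:
  event#1 t=0ms outcome=S: state=CLOSED
  event#2 t=1ms outcome=S: state=CLOSED
  event#3 t=4ms outcome=S: state=CLOSED
  event#4 t=5ms outcome=F: state=CLOSED
  event#5 t=9ms outcome=S: state=CLOSED
  event#6 t=13ms outcome=S: state=CLOSED
  event#7 t=16ms outcome=S: state=CLOSED
  event#8 t=18ms outcome=F: state=CLOSED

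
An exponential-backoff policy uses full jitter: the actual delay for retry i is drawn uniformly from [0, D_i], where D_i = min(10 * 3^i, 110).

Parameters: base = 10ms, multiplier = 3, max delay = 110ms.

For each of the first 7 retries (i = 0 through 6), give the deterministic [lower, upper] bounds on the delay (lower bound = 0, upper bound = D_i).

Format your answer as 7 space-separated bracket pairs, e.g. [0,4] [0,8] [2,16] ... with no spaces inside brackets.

Computing bounds per retry:
  i=0: D_i=min(10*3^0,110)=10, bounds=[0,10]
  i=1: D_i=min(10*3^1,110)=30, bounds=[0,30]
  i=2: D_i=min(10*3^2,110)=90, bounds=[0,90]
  i=3: D_i=min(10*3^3,110)=110, bounds=[0,110]
  i=4: D_i=min(10*3^4,110)=110, bounds=[0,110]
  i=5: D_i=min(10*3^5,110)=110, bounds=[0,110]
  i=6: D_i=min(10*3^6,110)=110, bounds=[0,110]

Answer: [0,10] [0,30] [0,90] [0,110] [0,110] [0,110] [0,110]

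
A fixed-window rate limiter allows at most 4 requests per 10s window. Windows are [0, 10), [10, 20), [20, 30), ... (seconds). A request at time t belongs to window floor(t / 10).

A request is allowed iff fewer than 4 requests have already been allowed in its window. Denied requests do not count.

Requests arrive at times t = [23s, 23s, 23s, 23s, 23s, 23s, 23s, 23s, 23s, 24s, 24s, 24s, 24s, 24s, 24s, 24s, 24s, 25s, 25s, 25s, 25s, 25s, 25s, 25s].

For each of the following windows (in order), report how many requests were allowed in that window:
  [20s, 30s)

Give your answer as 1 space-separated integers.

Answer: 4

Derivation:
Processing requests:
  req#1 t=23s (window 2): ALLOW
  req#2 t=23s (window 2): ALLOW
  req#3 t=23s (window 2): ALLOW
  req#4 t=23s (window 2): ALLOW
  req#5 t=23s (window 2): DENY
  req#6 t=23s (window 2): DENY
  req#7 t=23s (window 2): DENY
  req#8 t=23s (window 2): DENY
  req#9 t=23s (window 2): DENY
  req#10 t=24s (window 2): DENY
  req#11 t=24s (window 2): DENY
  req#12 t=24s (window 2): DENY
  req#13 t=24s (window 2): DENY
  req#14 t=24s (window 2): DENY
  req#15 t=24s (window 2): DENY
  req#16 t=24s (window 2): DENY
  req#17 t=24s (window 2): DENY
  req#18 t=25s (window 2): DENY
  req#19 t=25s (window 2): DENY
  req#20 t=25s (window 2): DENY
  req#21 t=25s (window 2): DENY
  req#22 t=25s (window 2): DENY
  req#23 t=25s (window 2): DENY
  req#24 t=25s (window 2): DENY

Allowed counts by window: 4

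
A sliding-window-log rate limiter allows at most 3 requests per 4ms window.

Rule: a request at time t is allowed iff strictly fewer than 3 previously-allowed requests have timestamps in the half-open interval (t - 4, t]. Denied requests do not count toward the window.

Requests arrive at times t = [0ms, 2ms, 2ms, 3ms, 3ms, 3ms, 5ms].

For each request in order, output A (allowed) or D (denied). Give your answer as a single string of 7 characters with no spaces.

Answer: AAADDDA

Derivation:
Tracking allowed requests in the window:
  req#1 t=0ms: ALLOW
  req#2 t=2ms: ALLOW
  req#3 t=2ms: ALLOW
  req#4 t=3ms: DENY
  req#5 t=3ms: DENY
  req#6 t=3ms: DENY
  req#7 t=5ms: ALLOW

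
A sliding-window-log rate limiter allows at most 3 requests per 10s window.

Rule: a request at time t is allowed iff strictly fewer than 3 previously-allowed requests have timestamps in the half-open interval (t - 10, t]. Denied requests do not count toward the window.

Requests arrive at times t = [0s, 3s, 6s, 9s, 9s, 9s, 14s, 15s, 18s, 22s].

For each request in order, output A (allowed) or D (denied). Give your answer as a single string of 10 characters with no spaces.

Answer: AAADDDAAAD

Derivation:
Tracking allowed requests in the window:
  req#1 t=0s: ALLOW
  req#2 t=3s: ALLOW
  req#3 t=6s: ALLOW
  req#4 t=9s: DENY
  req#5 t=9s: DENY
  req#6 t=9s: DENY
  req#7 t=14s: ALLOW
  req#8 t=15s: ALLOW
  req#9 t=18s: ALLOW
  req#10 t=22s: DENY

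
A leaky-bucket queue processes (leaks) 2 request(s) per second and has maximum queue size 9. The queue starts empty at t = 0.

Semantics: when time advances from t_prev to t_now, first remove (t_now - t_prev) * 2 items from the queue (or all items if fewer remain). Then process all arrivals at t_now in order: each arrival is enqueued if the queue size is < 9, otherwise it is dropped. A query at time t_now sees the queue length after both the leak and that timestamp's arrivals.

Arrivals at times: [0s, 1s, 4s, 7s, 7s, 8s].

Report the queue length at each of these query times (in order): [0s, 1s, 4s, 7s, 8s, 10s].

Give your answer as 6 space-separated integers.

Answer: 1 1 1 2 1 0

Derivation:
Queue lengths at query times:
  query t=0s: backlog = 1
  query t=1s: backlog = 1
  query t=4s: backlog = 1
  query t=7s: backlog = 2
  query t=8s: backlog = 1
  query t=10s: backlog = 0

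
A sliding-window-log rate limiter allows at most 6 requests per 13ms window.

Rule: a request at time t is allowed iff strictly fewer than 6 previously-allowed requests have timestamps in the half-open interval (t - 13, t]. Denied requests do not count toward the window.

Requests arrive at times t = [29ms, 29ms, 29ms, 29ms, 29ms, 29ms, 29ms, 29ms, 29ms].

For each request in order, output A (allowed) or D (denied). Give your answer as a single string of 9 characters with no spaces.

Tracking allowed requests in the window:
  req#1 t=29ms: ALLOW
  req#2 t=29ms: ALLOW
  req#3 t=29ms: ALLOW
  req#4 t=29ms: ALLOW
  req#5 t=29ms: ALLOW
  req#6 t=29ms: ALLOW
  req#7 t=29ms: DENY
  req#8 t=29ms: DENY
  req#9 t=29ms: DENY

Answer: AAAAAADDD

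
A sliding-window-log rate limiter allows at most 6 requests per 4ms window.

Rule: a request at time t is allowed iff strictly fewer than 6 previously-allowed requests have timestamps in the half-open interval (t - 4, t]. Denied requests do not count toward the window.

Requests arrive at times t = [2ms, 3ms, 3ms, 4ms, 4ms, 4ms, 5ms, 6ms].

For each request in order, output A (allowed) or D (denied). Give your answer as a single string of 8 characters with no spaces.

Tracking allowed requests in the window:
  req#1 t=2ms: ALLOW
  req#2 t=3ms: ALLOW
  req#3 t=3ms: ALLOW
  req#4 t=4ms: ALLOW
  req#5 t=4ms: ALLOW
  req#6 t=4ms: ALLOW
  req#7 t=5ms: DENY
  req#8 t=6ms: ALLOW

Answer: AAAAAADA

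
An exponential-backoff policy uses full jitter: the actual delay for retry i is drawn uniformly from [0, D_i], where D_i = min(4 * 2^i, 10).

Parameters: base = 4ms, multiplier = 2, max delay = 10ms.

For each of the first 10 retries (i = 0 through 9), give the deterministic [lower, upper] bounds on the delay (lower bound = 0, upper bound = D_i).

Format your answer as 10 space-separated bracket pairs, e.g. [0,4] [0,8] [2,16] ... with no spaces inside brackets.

Answer: [0,4] [0,8] [0,10] [0,10] [0,10] [0,10] [0,10] [0,10] [0,10] [0,10]

Derivation:
Computing bounds per retry:
  i=0: D_i=min(4*2^0,10)=4, bounds=[0,4]
  i=1: D_i=min(4*2^1,10)=8, bounds=[0,8]
  i=2: D_i=min(4*2^2,10)=10, bounds=[0,10]
  i=3: D_i=min(4*2^3,10)=10, bounds=[0,10]
  i=4: D_i=min(4*2^4,10)=10, bounds=[0,10]
  i=5: D_i=min(4*2^5,10)=10, bounds=[0,10]
  i=6: D_i=min(4*2^6,10)=10, bounds=[0,10]
  i=7: D_i=min(4*2^7,10)=10, bounds=[0,10]
  i=8: D_i=min(4*2^8,10)=10, bounds=[0,10]
  i=9: D_i=min(4*2^9,10)=10, bounds=[0,10]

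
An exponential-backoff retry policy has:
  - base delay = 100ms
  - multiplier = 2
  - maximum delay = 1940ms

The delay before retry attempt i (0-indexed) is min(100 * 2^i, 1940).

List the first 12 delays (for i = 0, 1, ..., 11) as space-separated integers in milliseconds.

Answer: 100 200 400 800 1600 1940 1940 1940 1940 1940 1940 1940

Derivation:
Computing each delay:
  i=0: min(100*2^0, 1940) = 100
  i=1: min(100*2^1, 1940) = 200
  i=2: min(100*2^2, 1940) = 400
  i=3: min(100*2^3, 1940) = 800
  i=4: min(100*2^4, 1940) = 1600
  i=5: min(100*2^5, 1940) = 1940
  i=6: min(100*2^6, 1940) = 1940
  i=7: min(100*2^7, 1940) = 1940
  i=8: min(100*2^8, 1940) = 1940
  i=9: min(100*2^9, 1940) = 1940
  i=10: min(100*2^10, 1940) = 1940
  i=11: min(100*2^11, 1940) = 1940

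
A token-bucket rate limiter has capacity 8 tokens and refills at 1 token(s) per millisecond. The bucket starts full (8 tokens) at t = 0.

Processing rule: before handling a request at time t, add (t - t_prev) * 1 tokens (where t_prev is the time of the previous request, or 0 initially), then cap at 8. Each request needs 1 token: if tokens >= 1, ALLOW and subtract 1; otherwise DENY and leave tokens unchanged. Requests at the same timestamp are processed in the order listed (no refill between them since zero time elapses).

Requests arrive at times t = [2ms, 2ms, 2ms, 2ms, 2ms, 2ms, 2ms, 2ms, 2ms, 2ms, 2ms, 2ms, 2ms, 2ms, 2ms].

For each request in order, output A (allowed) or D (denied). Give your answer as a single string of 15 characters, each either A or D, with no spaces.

Simulating step by step:
  req#1 t=2ms: ALLOW
  req#2 t=2ms: ALLOW
  req#3 t=2ms: ALLOW
  req#4 t=2ms: ALLOW
  req#5 t=2ms: ALLOW
  req#6 t=2ms: ALLOW
  req#7 t=2ms: ALLOW
  req#8 t=2ms: ALLOW
  req#9 t=2ms: DENY
  req#10 t=2ms: DENY
  req#11 t=2ms: DENY
  req#12 t=2ms: DENY
  req#13 t=2ms: DENY
  req#14 t=2ms: DENY
  req#15 t=2ms: DENY

Answer: AAAAAAAADDDDDDD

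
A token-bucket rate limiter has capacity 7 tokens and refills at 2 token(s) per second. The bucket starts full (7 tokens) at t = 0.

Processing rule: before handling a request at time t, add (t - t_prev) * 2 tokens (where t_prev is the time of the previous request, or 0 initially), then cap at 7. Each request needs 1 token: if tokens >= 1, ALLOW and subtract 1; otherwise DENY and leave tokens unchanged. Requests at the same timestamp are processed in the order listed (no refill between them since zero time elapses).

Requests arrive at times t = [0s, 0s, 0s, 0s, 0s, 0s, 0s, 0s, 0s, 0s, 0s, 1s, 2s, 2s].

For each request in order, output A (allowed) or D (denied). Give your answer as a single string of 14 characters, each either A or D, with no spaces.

Simulating step by step:
  req#1 t=0s: ALLOW
  req#2 t=0s: ALLOW
  req#3 t=0s: ALLOW
  req#4 t=0s: ALLOW
  req#5 t=0s: ALLOW
  req#6 t=0s: ALLOW
  req#7 t=0s: ALLOW
  req#8 t=0s: DENY
  req#9 t=0s: DENY
  req#10 t=0s: DENY
  req#11 t=0s: DENY
  req#12 t=1s: ALLOW
  req#13 t=2s: ALLOW
  req#14 t=2s: ALLOW

Answer: AAAAAAADDDDAAA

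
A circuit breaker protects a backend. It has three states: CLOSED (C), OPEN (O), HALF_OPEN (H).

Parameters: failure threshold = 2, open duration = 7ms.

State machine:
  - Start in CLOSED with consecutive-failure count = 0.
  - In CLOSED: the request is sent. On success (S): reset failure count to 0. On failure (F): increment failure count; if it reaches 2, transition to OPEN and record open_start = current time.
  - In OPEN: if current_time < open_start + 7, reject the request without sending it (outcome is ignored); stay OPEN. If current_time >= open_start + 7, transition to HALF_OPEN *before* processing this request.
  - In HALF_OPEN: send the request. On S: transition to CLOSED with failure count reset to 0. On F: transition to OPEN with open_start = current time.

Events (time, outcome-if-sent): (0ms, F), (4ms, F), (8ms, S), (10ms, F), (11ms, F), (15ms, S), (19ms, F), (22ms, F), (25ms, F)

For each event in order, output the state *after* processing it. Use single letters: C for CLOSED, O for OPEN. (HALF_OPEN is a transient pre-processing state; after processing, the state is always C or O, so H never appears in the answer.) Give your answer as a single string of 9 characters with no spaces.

Answer: COOOOOOOO

Derivation:
State after each event:
  event#1 t=0ms outcome=F: state=CLOSED
  event#2 t=4ms outcome=F: state=OPEN
  event#3 t=8ms outcome=S: state=OPEN
  event#4 t=10ms outcome=F: state=OPEN
  event#5 t=11ms outcome=F: state=OPEN
  event#6 t=15ms outcome=S: state=OPEN
  event#7 t=19ms outcome=F: state=OPEN
  event#8 t=22ms outcome=F: state=OPEN
  event#9 t=25ms outcome=F: state=OPEN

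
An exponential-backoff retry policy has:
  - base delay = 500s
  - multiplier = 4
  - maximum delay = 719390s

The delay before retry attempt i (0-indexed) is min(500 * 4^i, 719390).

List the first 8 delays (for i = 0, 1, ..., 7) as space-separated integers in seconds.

Answer: 500 2000 8000 32000 128000 512000 719390 719390

Derivation:
Computing each delay:
  i=0: min(500*4^0, 719390) = 500
  i=1: min(500*4^1, 719390) = 2000
  i=2: min(500*4^2, 719390) = 8000
  i=3: min(500*4^3, 719390) = 32000
  i=4: min(500*4^4, 719390) = 128000
  i=5: min(500*4^5, 719390) = 512000
  i=6: min(500*4^6, 719390) = 719390
  i=7: min(500*4^7, 719390) = 719390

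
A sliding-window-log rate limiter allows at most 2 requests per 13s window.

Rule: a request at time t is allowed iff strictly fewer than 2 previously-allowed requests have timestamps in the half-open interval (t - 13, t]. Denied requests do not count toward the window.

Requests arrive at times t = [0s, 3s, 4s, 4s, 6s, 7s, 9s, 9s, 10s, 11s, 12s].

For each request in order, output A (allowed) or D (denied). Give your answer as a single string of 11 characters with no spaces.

Answer: AADDDDDDDDD

Derivation:
Tracking allowed requests in the window:
  req#1 t=0s: ALLOW
  req#2 t=3s: ALLOW
  req#3 t=4s: DENY
  req#4 t=4s: DENY
  req#5 t=6s: DENY
  req#6 t=7s: DENY
  req#7 t=9s: DENY
  req#8 t=9s: DENY
  req#9 t=10s: DENY
  req#10 t=11s: DENY
  req#11 t=12s: DENY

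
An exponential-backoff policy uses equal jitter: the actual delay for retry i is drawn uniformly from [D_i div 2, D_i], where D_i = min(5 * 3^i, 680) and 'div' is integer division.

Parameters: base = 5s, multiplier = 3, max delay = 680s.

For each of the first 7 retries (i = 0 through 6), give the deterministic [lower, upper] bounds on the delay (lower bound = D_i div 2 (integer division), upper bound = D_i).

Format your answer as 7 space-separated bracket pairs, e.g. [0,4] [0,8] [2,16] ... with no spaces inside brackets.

Computing bounds per retry:
  i=0: D_i=min(5*3^0,680)=5, bounds=[2,5]
  i=1: D_i=min(5*3^1,680)=15, bounds=[7,15]
  i=2: D_i=min(5*3^2,680)=45, bounds=[22,45]
  i=3: D_i=min(5*3^3,680)=135, bounds=[67,135]
  i=4: D_i=min(5*3^4,680)=405, bounds=[202,405]
  i=5: D_i=min(5*3^5,680)=680, bounds=[340,680]
  i=6: D_i=min(5*3^6,680)=680, bounds=[340,680]

Answer: [2,5] [7,15] [22,45] [67,135] [202,405] [340,680] [340,680]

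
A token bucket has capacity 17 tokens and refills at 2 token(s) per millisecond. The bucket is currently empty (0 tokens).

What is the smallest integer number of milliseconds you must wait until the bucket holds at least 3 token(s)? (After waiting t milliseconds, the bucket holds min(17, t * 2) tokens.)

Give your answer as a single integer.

Answer: 2

Derivation:
Need t * 2 >= 3, so t >= 3/2.
Smallest integer t = ceil(3/2) = 2.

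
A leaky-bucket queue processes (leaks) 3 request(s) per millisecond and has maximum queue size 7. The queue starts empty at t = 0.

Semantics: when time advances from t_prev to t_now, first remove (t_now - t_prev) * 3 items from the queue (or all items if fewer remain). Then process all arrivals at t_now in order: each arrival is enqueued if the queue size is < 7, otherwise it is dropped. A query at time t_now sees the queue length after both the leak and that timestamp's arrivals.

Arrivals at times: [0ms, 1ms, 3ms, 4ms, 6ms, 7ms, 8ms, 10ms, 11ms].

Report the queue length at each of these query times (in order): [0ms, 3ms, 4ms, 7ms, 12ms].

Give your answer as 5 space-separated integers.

Queue lengths at query times:
  query t=0ms: backlog = 1
  query t=3ms: backlog = 1
  query t=4ms: backlog = 1
  query t=7ms: backlog = 1
  query t=12ms: backlog = 0

Answer: 1 1 1 1 0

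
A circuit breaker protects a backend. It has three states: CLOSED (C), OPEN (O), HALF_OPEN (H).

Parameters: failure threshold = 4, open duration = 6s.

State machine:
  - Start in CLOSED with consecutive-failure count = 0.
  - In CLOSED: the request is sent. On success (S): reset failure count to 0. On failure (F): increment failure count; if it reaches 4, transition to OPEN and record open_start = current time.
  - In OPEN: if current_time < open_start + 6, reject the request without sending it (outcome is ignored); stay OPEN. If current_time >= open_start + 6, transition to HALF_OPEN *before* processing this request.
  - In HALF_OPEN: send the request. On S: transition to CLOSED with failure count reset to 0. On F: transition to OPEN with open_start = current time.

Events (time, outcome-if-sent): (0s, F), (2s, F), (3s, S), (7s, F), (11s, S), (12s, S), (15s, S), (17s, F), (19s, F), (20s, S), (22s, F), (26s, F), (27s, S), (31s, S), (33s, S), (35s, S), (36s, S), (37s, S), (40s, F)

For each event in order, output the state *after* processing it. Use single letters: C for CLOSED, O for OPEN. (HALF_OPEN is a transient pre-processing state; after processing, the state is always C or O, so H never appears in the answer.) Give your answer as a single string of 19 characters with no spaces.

Answer: CCCCCCCCCCCCCCCCCCC

Derivation:
State after each event:
  event#1 t=0s outcome=F: state=CLOSED
  event#2 t=2s outcome=F: state=CLOSED
  event#3 t=3s outcome=S: state=CLOSED
  event#4 t=7s outcome=F: state=CLOSED
  event#5 t=11s outcome=S: state=CLOSED
  event#6 t=12s outcome=S: state=CLOSED
  event#7 t=15s outcome=S: state=CLOSED
  event#8 t=17s outcome=F: state=CLOSED
  event#9 t=19s outcome=F: state=CLOSED
  event#10 t=20s outcome=S: state=CLOSED
  event#11 t=22s outcome=F: state=CLOSED
  event#12 t=26s outcome=F: state=CLOSED
  event#13 t=27s outcome=S: state=CLOSED
  event#14 t=31s outcome=S: state=CLOSED
  event#15 t=33s outcome=S: state=CLOSED
  event#16 t=35s outcome=S: state=CLOSED
  event#17 t=36s outcome=S: state=CLOSED
  event#18 t=37s outcome=S: state=CLOSED
  event#19 t=40s outcome=F: state=CLOSED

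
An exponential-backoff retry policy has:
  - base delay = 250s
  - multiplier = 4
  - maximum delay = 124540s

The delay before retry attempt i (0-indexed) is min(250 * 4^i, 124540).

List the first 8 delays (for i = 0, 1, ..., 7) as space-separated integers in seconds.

Answer: 250 1000 4000 16000 64000 124540 124540 124540

Derivation:
Computing each delay:
  i=0: min(250*4^0, 124540) = 250
  i=1: min(250*4^1, 124540) = 1000
  i=2: min(250*4^2, 124540) = 4000
  i=3: min(250*4^3, 124540) = 16000
  i=4: min(250*4^4, 124540) = 64000
  i=5: min(250*4^5, 124540) = 124540
  i=6: min(250*4^6, 124540) = 124540
  i=7: min(250*4^7, 124540) = 124540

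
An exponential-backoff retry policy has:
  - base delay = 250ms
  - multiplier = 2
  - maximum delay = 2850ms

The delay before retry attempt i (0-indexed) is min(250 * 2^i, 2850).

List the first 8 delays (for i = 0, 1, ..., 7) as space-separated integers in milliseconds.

Answer: 250 500 1000 2000 2850 2850 2850 2850

Derivation:
Computing each delay:
  i=0: min(250*2^0, 2850) = 250
  i=1: min(250*2^1, 2850) = 500
  i=2: min(250*2^2, 2850) = 1000
  i=3: min(250*2^3, 2850) = 2000
  i=4: min(250*2^4, 2850) = 2850
  i=5: min(250*2^5, 2850) = 2850
  i=6: min(250*2^6, 2850) = 2850
  i=7: min(250*2^7, 2850) = 2850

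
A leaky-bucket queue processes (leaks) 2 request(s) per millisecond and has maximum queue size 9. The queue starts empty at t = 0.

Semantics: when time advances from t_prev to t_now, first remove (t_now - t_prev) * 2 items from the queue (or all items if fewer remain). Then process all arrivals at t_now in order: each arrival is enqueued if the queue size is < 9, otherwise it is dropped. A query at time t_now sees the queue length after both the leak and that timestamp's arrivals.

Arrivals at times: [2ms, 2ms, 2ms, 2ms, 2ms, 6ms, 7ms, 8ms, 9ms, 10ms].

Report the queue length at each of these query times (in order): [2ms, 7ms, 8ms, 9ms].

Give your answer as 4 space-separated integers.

Queue lengths at query times:
  query t=2ms: backlog = 5
  query t=7ms: backlog = 1
  query t=8ms: backlog = 1
  query t=9ms: backlog = 1

Answer: 5 1 1 1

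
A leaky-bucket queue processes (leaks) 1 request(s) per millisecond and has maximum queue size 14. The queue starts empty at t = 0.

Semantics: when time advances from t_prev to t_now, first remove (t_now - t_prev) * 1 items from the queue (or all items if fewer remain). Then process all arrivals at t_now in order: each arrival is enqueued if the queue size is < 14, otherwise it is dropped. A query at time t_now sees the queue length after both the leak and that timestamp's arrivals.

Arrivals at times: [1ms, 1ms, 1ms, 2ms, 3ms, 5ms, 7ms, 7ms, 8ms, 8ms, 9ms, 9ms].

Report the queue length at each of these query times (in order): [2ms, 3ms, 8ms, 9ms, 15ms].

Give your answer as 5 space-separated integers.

Answer: 3 3 3 4 0

Derivation:
Queue lengths at query times:
  query t=2ms: backlog = 3
  query t=3ms: backlog = 3
  query t=8ms: backlog = 3
  query t=9ms: backlog = 4
  query t=15ms: backlog = 0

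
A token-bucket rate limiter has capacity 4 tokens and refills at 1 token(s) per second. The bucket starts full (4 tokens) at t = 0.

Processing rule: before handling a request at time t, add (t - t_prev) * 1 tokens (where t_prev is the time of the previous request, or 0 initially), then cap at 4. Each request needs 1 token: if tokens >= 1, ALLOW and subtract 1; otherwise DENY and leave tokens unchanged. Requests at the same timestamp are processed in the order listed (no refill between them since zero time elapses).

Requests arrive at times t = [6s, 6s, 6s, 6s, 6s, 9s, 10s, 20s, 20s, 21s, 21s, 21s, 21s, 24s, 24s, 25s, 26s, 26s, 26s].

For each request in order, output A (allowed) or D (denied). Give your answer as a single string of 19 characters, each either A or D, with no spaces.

Answer: AAAADAAAAAAADAAAAAD

Derivation:
Simulating step by step:
  req#1 t=6s: ALLOW
  req#2 t=6s: ALLOW
  req#3 t=6s: ALLOW
  req#4 t=6s: ALLOW
  req#5 t=6s: DENY
  req#6 t=9s: ALLOW
  req#7 t=10s: ALLOW
  req#8 t=20s: ALLOW
  req#9 t=20s: ALLOW
  req#10 t=21s: ALLOW
  req#11 t=21s: ALLOW
  req#12 t=21s: ALLOW
  req#13 t=21s: DENY
  req#14 t=24s: ALLOW
  req#15 t=24s: ALLOW
  req#16 t=25s: ALLOW
  req#17 t=26s: ALLOW
  req#18 t=26s: ALLOW
  req#19 t=26s: DENY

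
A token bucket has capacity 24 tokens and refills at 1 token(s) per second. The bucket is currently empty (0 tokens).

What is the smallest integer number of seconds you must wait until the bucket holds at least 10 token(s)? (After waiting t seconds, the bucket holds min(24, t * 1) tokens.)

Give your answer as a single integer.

Need t * 1 >= 10, so t >= 10/1.
Smallest integer t = ceil(10/1) = 10.

Answer: 10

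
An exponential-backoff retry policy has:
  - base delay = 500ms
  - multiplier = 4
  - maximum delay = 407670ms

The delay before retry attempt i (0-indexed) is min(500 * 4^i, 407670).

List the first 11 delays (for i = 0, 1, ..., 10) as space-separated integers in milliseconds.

Answer: 500 2000 8000 32000 128000 407670 407670 407670 407670 407670 407670

Derivation:
Computing each delay:
  i=0: min(500*4^0, 407670) = 500
  i=1: min(500*4^1, 407670) = 2000
  i=2: min(500*4^2, 407670) = 8000
  i=3: min(500*4^3, 407670) = 32000
  i=4: min(500*4^4, 407670) = 128000
  i=5: min(500*4^5, 407670) = 407670
  i=6: min(500*4^6, 407670) = 407670
  i=7: min(500*4^7, 407670) = 407670
  i=8: min(500*4^8, 407670) = 407670
  i=9: min(500*4^9, 407670) = 407670
  i=10: min(500*4^10, 407670) = 407670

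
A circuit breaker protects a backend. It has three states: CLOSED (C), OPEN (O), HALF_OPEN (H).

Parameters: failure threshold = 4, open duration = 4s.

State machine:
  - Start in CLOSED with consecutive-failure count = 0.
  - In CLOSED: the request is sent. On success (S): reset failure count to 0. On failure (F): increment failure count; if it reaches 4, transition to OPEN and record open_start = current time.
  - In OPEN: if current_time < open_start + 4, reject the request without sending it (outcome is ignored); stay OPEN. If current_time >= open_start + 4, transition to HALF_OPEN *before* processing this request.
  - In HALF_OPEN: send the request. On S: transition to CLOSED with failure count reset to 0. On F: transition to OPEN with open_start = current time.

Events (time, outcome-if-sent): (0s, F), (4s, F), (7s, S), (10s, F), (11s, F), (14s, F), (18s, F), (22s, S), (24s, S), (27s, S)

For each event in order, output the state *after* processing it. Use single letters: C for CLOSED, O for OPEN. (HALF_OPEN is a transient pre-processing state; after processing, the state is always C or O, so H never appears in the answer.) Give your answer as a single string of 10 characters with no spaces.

Answer: CCCCCCOCCC

Derivation:
State after each event:
  event#1 t=0s outcome=F: state=CLOSED
  event#2 t=4s outcome=F: state=CLOSED
  event#3 t=7s outcome=S: state=CLOSED
  event#4 t=10s outcome=F: state=CLOSED
  event#5 t=11s outcome=F: state=CLOSED
  event#6 t=14s outcome=F: state=CLOSED
  event#7 t=18s outcome=F: state=OPEN
  event#8 t=22s outcome=S: state=CLOSED
  event#9 t=24s outcome=S: state=CLOSED
  event#10 t=27s outcome=S: state=CLOSED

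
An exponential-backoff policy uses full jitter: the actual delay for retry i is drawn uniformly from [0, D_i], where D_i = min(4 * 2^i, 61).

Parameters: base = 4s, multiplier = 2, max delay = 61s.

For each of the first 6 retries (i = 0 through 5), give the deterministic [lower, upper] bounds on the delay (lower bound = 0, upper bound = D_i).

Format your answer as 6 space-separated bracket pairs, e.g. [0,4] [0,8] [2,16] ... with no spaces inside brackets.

Answer: [0,4] [0,8] [0,16] [0,32] [0,61] [0,61]

Derivation:
Computing bounds per retry:
  i=0: D_i=min(4*2^0,61)=4, bounds=[0,4]
  i=1: D_i=min(4*2^1,61)=8, bounds=[0,8]
  i=2: D_i=min(4*2^2,61)=16, bounds=[0,16]
  i=3: D_i=min(4*2^3,61)=32, bounds=[0,32]
  i=4: D_i=min(4*2^4,61)=61, bounds=[0,61]
  i=5: D_i=min(4*2^5,61)=61, bounds=[0,61]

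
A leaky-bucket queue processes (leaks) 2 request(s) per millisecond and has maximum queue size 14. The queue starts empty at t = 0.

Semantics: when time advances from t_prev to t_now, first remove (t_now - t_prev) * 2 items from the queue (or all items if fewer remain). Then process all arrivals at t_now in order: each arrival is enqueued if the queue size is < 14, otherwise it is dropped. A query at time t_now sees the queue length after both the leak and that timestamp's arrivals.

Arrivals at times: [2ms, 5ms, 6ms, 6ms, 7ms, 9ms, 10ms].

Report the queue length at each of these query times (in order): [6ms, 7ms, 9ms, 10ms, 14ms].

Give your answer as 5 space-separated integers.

Answer: 2 1 1 1 0

Derivation:
Queue lengths at query times:
  query t=6ms: backlog = 2
  query t=7ms: backlog = 1
  query t=9ms: backlog = 1
  query t=10ms: backlog = 1
  query t=14ms: backlog = 0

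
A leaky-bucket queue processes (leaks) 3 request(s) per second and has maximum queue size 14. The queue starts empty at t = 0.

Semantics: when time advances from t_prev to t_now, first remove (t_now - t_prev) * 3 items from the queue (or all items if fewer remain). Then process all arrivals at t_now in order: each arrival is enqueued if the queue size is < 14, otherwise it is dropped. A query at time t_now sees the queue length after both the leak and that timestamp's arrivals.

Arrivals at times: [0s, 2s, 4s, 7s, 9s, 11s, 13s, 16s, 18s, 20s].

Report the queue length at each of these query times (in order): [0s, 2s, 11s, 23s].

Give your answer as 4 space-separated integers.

Queue lengths at query times:
  query t=0s: backlog = 1
  query t=2s: backlog = 1
  query t=11s: backlog = 1
  query t=23s: backlog = 0

Answer: 1 1 1 0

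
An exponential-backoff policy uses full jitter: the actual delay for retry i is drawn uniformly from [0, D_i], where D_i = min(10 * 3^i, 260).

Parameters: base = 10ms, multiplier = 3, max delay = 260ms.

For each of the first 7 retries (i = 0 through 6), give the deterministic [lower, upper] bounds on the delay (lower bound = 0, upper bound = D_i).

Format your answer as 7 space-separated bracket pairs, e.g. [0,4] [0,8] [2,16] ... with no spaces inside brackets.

Computing bounds per retry:
  i=0: D_i=min(10*3^0,260)=10, bounds=[0,10]
  i=1: D_i=min(10*3^1,260)=30, bounds=[0,30]
  i=2: D_i=min(10*3^2,260)=90, bounds=[0,90]
  i=3: D_i=min(10*3^3,260)=260, bounds=[0,260]
  i=4: D_i=min(10*3^4,260)=260, bounds=[0,260]
  i=5: D_i=min(10*3^5,260)=260, bounds=[0,260]
  i=6: D_i=min(10*3^6,260)=260, bounds=[0,260]

Answer: [0,10] [0,30] [0,90] [0,260] [0,260] [0,260] [0,260]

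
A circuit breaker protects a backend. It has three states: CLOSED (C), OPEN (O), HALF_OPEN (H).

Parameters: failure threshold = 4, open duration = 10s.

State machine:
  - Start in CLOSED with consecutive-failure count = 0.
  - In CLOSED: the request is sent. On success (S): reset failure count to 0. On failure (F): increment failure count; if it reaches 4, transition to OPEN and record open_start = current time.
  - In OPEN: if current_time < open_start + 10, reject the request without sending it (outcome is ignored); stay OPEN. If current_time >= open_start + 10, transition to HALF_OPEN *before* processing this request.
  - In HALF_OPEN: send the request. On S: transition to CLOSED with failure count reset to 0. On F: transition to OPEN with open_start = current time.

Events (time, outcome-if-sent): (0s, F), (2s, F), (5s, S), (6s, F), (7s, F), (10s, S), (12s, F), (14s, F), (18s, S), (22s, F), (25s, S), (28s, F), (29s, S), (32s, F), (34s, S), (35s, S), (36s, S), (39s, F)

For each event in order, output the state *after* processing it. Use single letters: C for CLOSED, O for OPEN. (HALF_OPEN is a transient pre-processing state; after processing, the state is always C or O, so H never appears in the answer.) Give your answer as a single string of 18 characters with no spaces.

State after each event:
  event#1 t=0s outcome=F: state=CLOSED
  event#2 t=2s outcome=F: state=CLOSED
  event#3 t=5s outcome=S: state=CLOSED
  event#4 t=6s outcome=F: state=CLOSED
  event#5 t=7s outcome=F: state=CLOSED
  event#6 t=10s outcome=S: state=CLOSED
  event#7 t=12s outcome=F: state=CLOSED
  event#8 t=14s outcome=F: state=CLOSED
  event#9 t=18s outcome=S: state=CLOSED
  event#10 t=22s outcome=F: state=CLOSED
  event#11 t=25s outcome=S: state=CLOSED
  event#12 t=28s outcome=F: state=CLOSED
  event#13 t=29s outcome=S: state=CLOSED
  event#14 t=32s outcome=F: state=CLOSED
  event#15 t=34s outcome=S: state=CLOSED
  event#16 t=35s outcome=S: state=CLOSED
  event#17 t=36s outcome=S: state=CLOSED
  event#18 t=39s outcome=F: state=CLOSED

Answer: CCCCCCCCCCCCCCCCCC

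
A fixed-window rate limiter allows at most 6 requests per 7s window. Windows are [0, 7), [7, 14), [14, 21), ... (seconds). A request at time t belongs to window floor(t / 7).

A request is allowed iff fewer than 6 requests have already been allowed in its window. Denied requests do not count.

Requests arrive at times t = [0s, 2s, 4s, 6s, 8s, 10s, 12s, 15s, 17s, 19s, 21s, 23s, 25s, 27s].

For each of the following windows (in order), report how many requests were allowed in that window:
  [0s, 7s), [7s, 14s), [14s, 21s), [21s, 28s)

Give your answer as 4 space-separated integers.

Processing requests:
  req#1 t=0s (window 0): ALLOW
  req#2 t=2s (window 0): ALLOW
  req#3 t=4s (window 0): ALLOW
  req#4 t=6s (window 0): ALLOW
  req#5 t=8s (window 1): ALLOW
  req#6 t=10s (window 1): ALLOW
  req#7 t=12s (window 1): ALLOW
  req#8 t=15s (window 2): ALLOW
  req#9 t=17s (window 2): ALLOW
  req#10 t=19s (window 2): ALLOW
  req#11 t=21s (window 3): ALLOW
  req#12 t=23s (window 3): ALLOW
  req#13 t=25s (window 3): ALLOW
  req#14 t=27s (window 3): ALLOW

Allowed counts by window: 4 3 3 4

Answer: 4 3 3 4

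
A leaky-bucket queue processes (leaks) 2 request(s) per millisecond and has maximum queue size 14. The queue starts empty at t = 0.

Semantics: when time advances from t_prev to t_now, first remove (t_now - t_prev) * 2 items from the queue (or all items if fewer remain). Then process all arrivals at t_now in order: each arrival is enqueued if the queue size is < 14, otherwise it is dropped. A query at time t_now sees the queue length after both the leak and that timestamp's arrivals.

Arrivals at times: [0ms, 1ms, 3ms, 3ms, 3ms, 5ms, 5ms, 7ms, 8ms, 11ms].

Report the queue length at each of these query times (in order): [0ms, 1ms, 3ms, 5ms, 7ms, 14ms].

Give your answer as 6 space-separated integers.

Answer: 1 1 3 2 1 0

Derivation:
Queue lengths at query times:
  query t=0ms: backlog = 1
  query t=1ms: backlog = 1
  query t=3ms: backlog = 3
  query t=5ms: backlog = 2
  query t=7ms: backlog = 1
  query t=14ms: backlog = 0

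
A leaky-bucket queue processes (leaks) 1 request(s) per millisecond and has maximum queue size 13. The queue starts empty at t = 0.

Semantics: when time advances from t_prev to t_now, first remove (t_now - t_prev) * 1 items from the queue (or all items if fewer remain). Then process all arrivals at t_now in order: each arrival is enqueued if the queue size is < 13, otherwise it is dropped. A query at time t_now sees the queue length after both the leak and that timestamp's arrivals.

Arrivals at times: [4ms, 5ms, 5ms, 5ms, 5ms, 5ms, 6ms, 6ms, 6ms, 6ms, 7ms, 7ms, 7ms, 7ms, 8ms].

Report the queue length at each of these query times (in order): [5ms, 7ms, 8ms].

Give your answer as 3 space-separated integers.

Queue lengths at query times:
  query t=5ms: backlog = 5
  query t=7ms: backlog = 11
  query t=8ms: backlog = 11

Answer: 5 11 11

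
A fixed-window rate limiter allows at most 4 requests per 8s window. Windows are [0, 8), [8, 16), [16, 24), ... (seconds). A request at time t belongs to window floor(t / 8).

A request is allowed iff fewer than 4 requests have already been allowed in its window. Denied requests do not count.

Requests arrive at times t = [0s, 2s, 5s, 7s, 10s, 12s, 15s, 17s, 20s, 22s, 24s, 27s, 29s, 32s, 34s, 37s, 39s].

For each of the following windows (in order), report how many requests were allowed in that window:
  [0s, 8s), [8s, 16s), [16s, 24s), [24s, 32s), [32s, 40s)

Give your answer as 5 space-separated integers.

Processing requests:
  req#1 t=0s (window 0): ALLOW
  req#2 t=2s (window 0): ALLOW
  req#3 t=5s (window 0): ALLOW
  req#4 t=7s (window 0): ALLOW
  req#5 t=10s (window 1): ALLOW
  req#6 t=12s (window 1): ALLOW
  req#7 t=15s (window 1): ALLOW
  req#8 t=17s (window 2): ALLOW
  req#9 t=20s (window 2): ALLOW
  req#10 t=22s (window 2): ALLOW
  req#11 t=24s (window 3): ALLOW
  req#12 t=27s (window 3): ALLOW
  req#13 t=29s (window 3): ALLOW
  req#14 t=32s (window 4): ALLOW
  req#15 t=34s (window 4): ALLOW
  req#16 t=37s (window 4): ALLOW
  req#17 t=39s (window 4): ALLOW

Allowed counts by window: 4 3 3 3 4

Answer: 4 3 3 3 4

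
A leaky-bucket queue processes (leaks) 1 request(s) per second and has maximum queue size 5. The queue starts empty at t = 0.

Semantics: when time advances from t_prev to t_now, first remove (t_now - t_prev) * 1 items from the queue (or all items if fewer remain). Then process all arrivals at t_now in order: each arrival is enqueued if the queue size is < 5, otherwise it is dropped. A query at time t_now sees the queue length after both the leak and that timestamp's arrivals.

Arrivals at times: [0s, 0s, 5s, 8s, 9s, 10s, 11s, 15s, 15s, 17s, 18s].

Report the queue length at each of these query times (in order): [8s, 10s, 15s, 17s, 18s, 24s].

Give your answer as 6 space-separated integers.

Queue lengths at query times:
  query t=8s: backlog = 1
  query t=10s: backlog = 1
  query t=15s: backlog = 2
  query t=17s: backlog = 1
  query t=18s: backlog = 1
  query t=24s: backlog = 0

Answer: 1 1 2 1 1 0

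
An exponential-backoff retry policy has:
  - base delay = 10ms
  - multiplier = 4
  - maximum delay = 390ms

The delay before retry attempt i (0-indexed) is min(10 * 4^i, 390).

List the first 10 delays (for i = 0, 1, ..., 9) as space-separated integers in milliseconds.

Answer: 10 40 160 390 390 390 390 390 390 390

Derivation:
Computing each delay:
  i=0: min(10*4^0, 390) = 10
  i=1: min(10*4^1, 390) = 40
  i=2: min(10*4^2, 390) = 160
  i=3: min(10*4^3, 390) = 390
  i=4: min(10*4^4, 390) = 390
  i=5: min(10*4^5, 390) = 390
  i=6: min(10*4^6, 390) = 390
  i=7: min(10*4^7, 390) = 390
  i=8: min(10*4^8, 390) = 390
  i=9: min(10*4^9, 390) = 390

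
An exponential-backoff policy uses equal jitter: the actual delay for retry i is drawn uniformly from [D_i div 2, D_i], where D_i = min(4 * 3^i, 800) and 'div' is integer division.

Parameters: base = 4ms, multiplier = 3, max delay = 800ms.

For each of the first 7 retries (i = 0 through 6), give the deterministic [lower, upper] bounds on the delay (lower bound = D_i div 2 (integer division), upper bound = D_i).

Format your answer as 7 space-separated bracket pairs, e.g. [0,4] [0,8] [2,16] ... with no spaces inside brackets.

Computing bounds per retry:
  i=0: D_i=min(4*3^0,800)=4, bounds=[2,4]
  i=1: D_i=min(4*3^1,800)=12, bounds=[6,12]
  i=2: D_i=min(4*3^2,800)=36, bounds=[18,36]
  i=3: D_i=min(4*3^3,800)=108, bounds=[54,108]
  i=4: D_i=min(4*3^4,800)=324, bounds=[162,324]
  i=5: D_i=min(4*3^5,800)=800, bounds=[400,800]
  i=6: D_i=min(4*3^6,800)=800, bounds=[400,800]

Answer: [2,4] [6,12] [18,36] [54,108] [162,324] [400,800] [400,800]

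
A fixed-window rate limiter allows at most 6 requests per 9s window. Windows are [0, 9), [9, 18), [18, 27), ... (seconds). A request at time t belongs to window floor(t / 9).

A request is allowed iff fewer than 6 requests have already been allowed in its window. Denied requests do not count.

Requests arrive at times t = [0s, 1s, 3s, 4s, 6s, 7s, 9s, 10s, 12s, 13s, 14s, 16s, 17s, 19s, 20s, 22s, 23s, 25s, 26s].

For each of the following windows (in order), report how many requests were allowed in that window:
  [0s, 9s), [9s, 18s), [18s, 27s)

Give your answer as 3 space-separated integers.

Answer: 6 6 6

Derivation:
Processing requests:
  req#1 t=0s (window 0): ALLOW
  req#2 t=1s (window 0): ALLOW
  req#3 t=3s (window 0): ALLOW
  req#4 t=4s (window 0): ALLOW
  req#5 t=6s (window 0): ALLOW
  req#6 t=7s (window 0): ALLOW
  req#7 t=9s (window 1): ALLOW
  req#8 t=10s (window 1): ALLOW
  req#9 t=12s (window 1): ALLOW
  req#10 t=13s (window 1): ALLOW
  req#11 t=14s (window 1): ALLOW
  req#12 t=16s (window 1): ALLOW
  req#13 t=17s (window 1): DENY
  req#14 t=19s (window 2): ALLOW
  req#15 t=20s (window 2): ALLOW
  req#16 t=22s (window 2): ALLOW
  req#17 t=23s (window 2): ALLOW
  req#18 t=25s (window 2): ALLOW
  req#19 t=26s (window 2): ALLOW

Allowed counts by window: 6 6 6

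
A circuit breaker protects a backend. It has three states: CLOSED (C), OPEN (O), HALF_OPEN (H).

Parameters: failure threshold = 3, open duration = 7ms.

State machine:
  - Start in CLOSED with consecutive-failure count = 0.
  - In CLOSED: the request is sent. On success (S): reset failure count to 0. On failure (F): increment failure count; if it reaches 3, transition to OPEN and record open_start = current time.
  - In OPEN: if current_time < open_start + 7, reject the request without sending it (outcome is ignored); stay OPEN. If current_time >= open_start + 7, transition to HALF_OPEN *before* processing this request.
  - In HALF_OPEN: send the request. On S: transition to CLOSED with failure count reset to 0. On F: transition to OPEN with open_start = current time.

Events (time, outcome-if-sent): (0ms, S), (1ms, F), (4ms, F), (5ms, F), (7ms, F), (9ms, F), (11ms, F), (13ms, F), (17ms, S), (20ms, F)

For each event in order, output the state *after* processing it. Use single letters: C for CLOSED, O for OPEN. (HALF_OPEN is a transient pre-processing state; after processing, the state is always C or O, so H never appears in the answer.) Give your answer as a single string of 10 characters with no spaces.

Answer: CCCOOOOOOO

Derivation:
State after each event:
  event#1 t=0ms outcome=S: state=CLOSED
  event#2 t=1ms outcome=F: state=CLOSED
  event#3 t=4ms outcome=F: state=CLOSED
  event#4 t=5ms outcome=F: state=OPEN
  event#5 t=7ms outcome=F: state=OPEN
  event#6 t=9ms outcome=F: state=OPEN
  event#7 t=11ms outcome=F: state=OPEN
  event#8 t=13ms outcome=F: state=OPEN
  event#9 t=17ms outcome=S: state=OPEN
  event#10 t=20ms outcome=F: state=OPEN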